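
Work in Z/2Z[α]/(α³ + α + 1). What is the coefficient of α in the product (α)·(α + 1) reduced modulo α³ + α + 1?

1

Multiply in Z/2Z[α]: (α)·(α + 1) = α² + α.
Reduced: α² + α.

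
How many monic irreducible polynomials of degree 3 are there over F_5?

Gauss's count: N_{5}(3) = (1/3) Σ_{d|3} μ(3/d)·5^d.
Divisors of 3: 1, 3; μ(3/d) for each: -1, 1.
Σ = − 5^1 + 5^3 = 120.
N = 120/3 = 40.

40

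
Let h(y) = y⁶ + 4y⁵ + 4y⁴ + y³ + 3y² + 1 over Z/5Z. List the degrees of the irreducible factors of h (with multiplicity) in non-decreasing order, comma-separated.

Roots in Z/5Z: h(0) = 1; h(1) = 4; h(2) = 2; h(3) = 0 → root; h(4) = 4.
Linear factors from roots: (y + 2).
Complete factorization: h(y) = (y + 2)^2·(y⁴ + y + 4).
Factor degrees with multiplicity: 1 + 1 + 4 = 6.

1, 1, 4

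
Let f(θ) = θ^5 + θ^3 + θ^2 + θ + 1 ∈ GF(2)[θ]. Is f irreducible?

Check for roots in GF(2): f(0) = 1; f(1) = 1.
No roots, so no linear factors.
Monic irreducibles of degree 2 over GF(2): θ^2 + θ + 1.
None of them divide f (all give nonzero remainder).
No irreducible factor of degree ≤ 2 exists, so f is irreducible over GF(2).

Yes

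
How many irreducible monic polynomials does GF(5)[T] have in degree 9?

217000

The number of monic irreducibles of degree 9 over GF(5) is (1/9)·Σ_{d∣9} μ(9/d) 5^d.
Divisors of 9: 1, 3, 9; μ(9/d) for each: 0, -1, 1.
Σ = − 5^3 + 5^9 = 1953000.
N = 1953000/9 = 217000.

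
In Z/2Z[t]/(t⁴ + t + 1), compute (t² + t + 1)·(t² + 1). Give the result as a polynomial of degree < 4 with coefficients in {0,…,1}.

Multiply in Z/2Z[t]: (t² + t + 1)·(t² + 1) = t⁴ + t³ + t + 1.
Reduce using t⁴ ≡ t + 1 (mod t⁴ + t + 1).
Reduced: t³.

t^3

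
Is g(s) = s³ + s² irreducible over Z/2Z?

Check for roots in Z/2Z: g(0) = 0 → root; g(1) = 0 → root.
g(0) = 0, so (s) divides g(s); g is reducible.

No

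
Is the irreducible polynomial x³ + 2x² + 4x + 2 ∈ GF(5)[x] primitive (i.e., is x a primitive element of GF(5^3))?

Yes

Write f(x) = x³ + 2x² + 4x + 2.
|GF(5^3)^×| = 5^3 − 1 = 124. Prime factorization: 124 = 2^2·31.
f is primitive ⇔ x has order 124 in GF(5)[x]/(f), i.e. x^(124/q) ≠ 1 for each prime q | 124.
x^(62) mod f = 4.
x^(4) mod f = x + 4.
None equal 1, so x has full order 124; f is primitive.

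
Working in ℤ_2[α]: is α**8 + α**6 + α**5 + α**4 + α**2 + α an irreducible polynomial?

No

Write g(α) = α**8 + α**6 + α**5 + α**4 + α**2 + α.
Check for roots in ℤ_2: g(0) = 0 → root; g(1) = 0 → root.
g(0) = 0, so (α) divides g(α); g is reducible.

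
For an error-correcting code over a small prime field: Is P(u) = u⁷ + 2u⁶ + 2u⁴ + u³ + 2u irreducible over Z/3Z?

No

Check for roots in Z/3Z: P(0) = 0 → root; P(1) = 2; P(2) = 0 → root.
P(0) = 0, so (u) divides P(u); P is reducible.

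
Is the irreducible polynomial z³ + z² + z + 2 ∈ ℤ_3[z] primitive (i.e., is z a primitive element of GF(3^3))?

Write f(z) = z³ + z² + z + 2.
|GF(3^3)^×| = 3^3 − 1 = 26. Prime factorization: 26 = 2·13.
f is primitive ⇔ z has order 26 in GF(3)[z]/(f), i.e. z^(26/q) ≠ 1 for each prime q | 26.
z^(13) mod f = 1
z^(2) mod f = z².
Since z^(13) = 1, the order of z divides 13 < 26; not primitive.

No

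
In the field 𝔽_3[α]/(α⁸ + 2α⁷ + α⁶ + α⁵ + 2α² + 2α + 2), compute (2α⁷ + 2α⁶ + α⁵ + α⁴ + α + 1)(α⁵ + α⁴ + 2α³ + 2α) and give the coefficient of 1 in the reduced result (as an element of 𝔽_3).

2

Multiply in 𝔽_3[α]: (2α⁷ + 2α⁶ + α⁵ + α⁴ + α + 1)·(α⁵ + α⁴ + 2α³ + 2α) = 2α¹² + α¹¹ + α¹⁰ + α⁸ + α⁵ + 2α³ + 2α² + 2α.
Reduce using α⁸ ≡ α⁷ + 2α⁶ + 2α⁵ + α² + α + 1 (mod α⁸ + 2α⁷ + α⁶ + α⁵ + 2α² + 2α + 2).
Reduced: α⁵ + α⁴ + α³ + α + 2.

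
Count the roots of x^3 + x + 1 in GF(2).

0

Write f(x) = x^3 + x + 1.
Evaluate at each of the 2 elements of GF(2):
f(0) = 1; f(1) = 1.
No element is a root.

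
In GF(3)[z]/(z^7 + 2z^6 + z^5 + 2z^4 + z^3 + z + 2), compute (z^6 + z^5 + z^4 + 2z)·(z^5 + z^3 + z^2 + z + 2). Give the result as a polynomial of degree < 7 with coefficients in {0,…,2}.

2z^6 + z^5 + z^4 + 2z^3 + z^2 + 2

Multiply in GF(3)[z]: (z^6 + z^5 + z^4 + 2z)·(z^5 + z^3 + z^2 + z + 2) = z^11 + z^10 + 2z^9 + 2z^8 + z^4 + 2z^3 + 2z^2 + z.
Reduce using z^7 ≡ z^6 + 2z^5 + z^4 + 2z^3 + 2z + 1 (mod z^7 + 2z^6 + z^5 + 2z^4 + z^3 + z + 2).
Reduced: 2z^6 + z^5 + z^4 + 2z^3 + z^2 + 2.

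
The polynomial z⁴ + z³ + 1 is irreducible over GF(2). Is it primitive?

Write f(z) = z⁴ + z³ + 1.
|GF(2^4)^×| = 2^4 − 1 = 15. Prime factorization: 15 = 3·5.
f is primitive ⇔ z has order 15 in GF(2)[z]/(f), i.e. z^(15/q) ≠ 1 for each prime q | 15.
z^(5) mod f = z³ + z + 1.
z^(3) mod f = z³.
None equal 1, so z has full order 15; f is primitive.

Yes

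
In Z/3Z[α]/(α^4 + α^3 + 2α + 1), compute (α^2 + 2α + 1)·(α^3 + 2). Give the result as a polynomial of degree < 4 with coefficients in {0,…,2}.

Multiply in Z/3Z[α]: (α^2 + 2α + 1)·(α^3 + 2) = α^5 + 2α^4 + α^3 + 2α^2 + α + 2.
Reduce using α^4 ≡ 2α^3 + α + 2 (mod α^4 + α^3 + 2α + 1).
Reduced: α + 1.

α + 1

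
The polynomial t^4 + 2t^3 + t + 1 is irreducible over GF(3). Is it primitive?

No

Write f(t) = t^4 + 2t^3 + t + 1.
|GF(3^4)^×| = 3^4 − 1 = 80. Prime factorization: 80 = 2^4·5.
f is primitive ⇔ t has order 80 in GF(3)[t]/(f), i.e. t^(80/q) ≠ 1 for each prime q | 80.
t^(40) mod f = 1
t^(16) mod f = 2t^2 + 2t + 1.
Since t^(40) = 1, the order of t divides 40 < 80; not primitive.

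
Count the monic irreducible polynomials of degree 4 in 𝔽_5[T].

x^(5^4) − x is the product of all monic irreducibles of degree dividing 4; Möbius inversion gives N = (1/4) Σ μ(4/d)·5^d.
Divisors of 4: 1, 2, 4; μ(4/d) for each: 0, -1, 1.
Σ = − 5^2 + 5^4 = 600.
N = 600/4 = 150.

150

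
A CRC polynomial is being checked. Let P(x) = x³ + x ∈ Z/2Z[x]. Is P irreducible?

Check for roots in Z/2Z: P(0) = 0 → root; P(1) = 0 → root.
P(0) = 0, so (x) divides P(x); P is reducible.

No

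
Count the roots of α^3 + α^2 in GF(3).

Write f(α) = α^3 + α^2.
Evaluate at each of the 3 elements of GF(3):
f(0) = 0 → root; f(1) = 2; f(2) = 0 → root.
Roots: {0, 2}.

2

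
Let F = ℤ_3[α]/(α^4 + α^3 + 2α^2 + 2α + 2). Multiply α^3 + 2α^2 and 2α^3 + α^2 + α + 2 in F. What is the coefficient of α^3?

1

Multiply in ℤ_3[α]: (α^3 + 2α^2)·(2α^3 + α^2 + α + 2) = 2α^6 + 2α^5 + α^3 + α^2.
Reduce using α^4 ≡ 2α^3 + α^2 + α + 1 (mod α^4 + α^3 + 2α^2 + 2α + 2).
Reduced: α^3 + 2α^2 + 2α + 2.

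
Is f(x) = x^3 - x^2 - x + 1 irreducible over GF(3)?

No

Check for roots in GF(3): f(0) = 1; f(1) = 0 → root; f(2) = 0 → root.
f(1) = 0, so (x − 1) divides f(x); f is reducible.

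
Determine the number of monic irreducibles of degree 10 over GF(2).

The number of monic irreducibles of degree 10 over GF(2) is (1/10)·Σ_{d∣10} μ(10/d) 2^d.
Divisors of 10: 1, 2, 5, 10; μ(10/d) for each: 1, -1, -1, 1.
Σ = 2^1 − 2^2 − 2^5 + 2^10 = 990.
N = 990/10 = 99.

99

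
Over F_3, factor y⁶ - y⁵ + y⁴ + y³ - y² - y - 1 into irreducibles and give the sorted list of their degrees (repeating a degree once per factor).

2, 2, 2

Write h(y) = y⁶ - y⁵ + y⁴ + y³ - y² - y - 1.
Roots in F_3: h(0) = 2; h(1) = 2; h(2) = 1.
Complete factorization: h(y) = (y² - y - 1)·(y² + 1)^2.
Factor degrees with multiplicity: 2 + 2 + 2 = 6.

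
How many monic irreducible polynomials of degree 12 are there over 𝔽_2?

335

The number of monic irreducibles of degree 12 over GF(2) is (1/12)·Σ_{d∣12} μ(12/d) 2^d.
Divisors of 12: 1, 2, 3, 4, 6, 12; μ(12/d) for each: 0, 1, 0, -1, -1, 1.
Σ = 2^2 − 2^4 − 2^6 + 2^12 = 4020.
N = 4020/12 = 335.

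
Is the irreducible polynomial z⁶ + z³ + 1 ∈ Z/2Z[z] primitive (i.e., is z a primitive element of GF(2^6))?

Write f(z) = z⁶ + z³ + 1.
|GF(2^6)^×| = 2^6 − 1 = 63. Prime factorization: 63 = 3^2·7.
f is primitive ⇔ z has order 63 in GF(2)[z]/(f), i.e. z^(63/q) ≠ 1 for each prime q | 63.
z^(21) mod f = z³.
z^(9) mod f = 1
Since z^(9) = 1, the order of z divides 9 < 63; not primitive.

No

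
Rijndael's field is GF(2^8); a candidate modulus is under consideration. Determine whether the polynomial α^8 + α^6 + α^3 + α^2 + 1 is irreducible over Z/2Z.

Write m(α) = α^8 + α^6 + α^3 + α^2 + 1.
Check for roots in Z/2Z: m(0) = 1; m(1) = 1.
No roots, so no linear factors.
Monic irreducibles of degree 2 over GF(2): α^2 + α + 1.
None of them divide m (all give nonzero remainder).
Monic irreducibles of degree 3 over GF(2): α^3 + α + 1, α^3 + α^2 + 1.
None of them divide m (all give nonzero remainder).
Monic irreducibles of degree 4 over GF(2): α^4 + α + 1, α^4 + α^3 + 1, α^4 + α^3 + α^2 + α + 1.
None of them divide m (all give nonzero remainder).
No irreducible factor of degree ≤ 4 exists, so m is irreducible over GF(2).

Yes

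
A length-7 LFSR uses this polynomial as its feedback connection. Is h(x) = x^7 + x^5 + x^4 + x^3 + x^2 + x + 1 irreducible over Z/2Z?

Check for roots in Z/2Z: h(0) = 1; h(1) = 1.
No roots, so no linear factors.
Monic irreducibles of degree 2 over GF(2): x^2 + x + 1.
None of them divide h (all give nonzero remainder).
Monic irreducibles of degree 3 over GF(2): x^3 + x + 1, x^3 + x^2 + 1.
None of them divide h (all give nonzero remainder).
No irreducible factor of degree ≤ 3 exists, so h is irreducible over GF(2).

Yes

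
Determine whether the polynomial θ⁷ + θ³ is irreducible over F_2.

No

Write f(θ) = θ⁷ + θ³.
Check for roots in F_2: f(0) = 0 → root; f(1) = 0 → root.
f(0) = 0, so (θ) divides f(θ); f is reducible.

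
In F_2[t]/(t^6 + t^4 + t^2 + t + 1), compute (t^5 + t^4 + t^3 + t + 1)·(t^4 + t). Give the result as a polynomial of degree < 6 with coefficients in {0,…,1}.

Multiply in F_2[t]: (t^5 + t^4 + t^3 + t + 1)·(t^4 + t) = t^9 + t^8 + t^7 + t^6 + t^2 + t.
Reduce using t^6 ≡ t^4 + t^2 + t + 1 (mod t^6 + t^4 + t^2 + t + 1).
Reduced: t^5 + t.

t^5 + t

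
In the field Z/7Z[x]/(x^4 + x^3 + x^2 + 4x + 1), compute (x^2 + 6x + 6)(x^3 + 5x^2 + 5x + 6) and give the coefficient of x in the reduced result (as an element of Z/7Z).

Multiply in Z/7Z[x]: (x^2 + 6x + 6)·(x^3 + 5x^2 + 5x + 6) = x^5 + 4x^4 + 6x^3 + 3x^2 + 3x + 1.
Reduce using x^4 ≡ 6x^3 + 6x^2 + 3x + 6 (mod x^4 + x^3 + x^2 + 4x + 1).
Reduced: 2x^3 + 3x^2 + 4x + 5.

4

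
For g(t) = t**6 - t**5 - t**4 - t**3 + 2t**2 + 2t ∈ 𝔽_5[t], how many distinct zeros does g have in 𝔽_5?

Evaluate at each of the 5 elements of 𝔽_5:
g(0) = 0 → root; g(1) = 2; g(2) = 0 → root; g(3) = 2; g(4) = 2.
Roots: {0, 2}.

2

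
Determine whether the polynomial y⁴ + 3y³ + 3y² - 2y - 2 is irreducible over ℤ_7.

Yes

Write g(y) = y⁴ + 3y³ + 3y² - 2y - 2.
Check for roots in ℤ_7: g(0) = 5; g(1) = 3; g(2) = 4; g(3) = 6; g(4) = 3; g(5) = 6; g(6) = 1.
No roots, so no linear factors.
Degree-2 irreducible divisors: test the 21 monic irreducibles of degree 2 over GF(7).
None of them divide g (all give nonzero remainder).
No irreducible factor of degree ≤ 2 exists, so g is irreducible over GF(7).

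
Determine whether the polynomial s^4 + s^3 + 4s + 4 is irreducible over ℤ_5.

Write f(s) = s^4 + s^3 + 4s + 4.
Check for roots in ℤ_5: f(0) = 4; f(1) = 0 → root; f(2) = 1; f(3) = 4; f(4) = 0 → root.
f(1) = 0, so (s − 1) divides f(s); f is reducible.

No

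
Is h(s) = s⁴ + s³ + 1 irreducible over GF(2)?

Check for roots in GF(2): h(0) = 1; h(1) = 1.
No roots, so no linear factors.
Monic irreducibles of degree 2 over GF(2): s² + s + 1.
None of them divide h (all give nonzero remainder).
No irreducible factor of degree ≤ 2 exists, so h is irreducible over GF(2).

Yes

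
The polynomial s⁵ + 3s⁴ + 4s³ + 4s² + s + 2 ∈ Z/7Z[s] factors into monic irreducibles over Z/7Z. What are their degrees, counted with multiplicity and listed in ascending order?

Write f(s) = s⁵ + 3s⁴ + 4s³ + 4s² + s + 2.
Linear factors from roots: (s + 2).
Complete factorization: f(s) = (s + 2)·(s⁴ + s³ + 2s² + 1).
Factor degrees with multiplicity: 1 + 4 = 5.

1, 4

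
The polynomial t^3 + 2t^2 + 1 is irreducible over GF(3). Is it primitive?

Yes

Write f(t) = t^3 + 2t^2 + 1.
|GF(3^3)^×| = 3^3 − 1 = 26. Prime factorization: 26 = 2·13.
f is primitive ⇔ t has order 26 in GF(3)[t]/(f), i.e. t^(26/q) ≠ 1 for each prime q | 26.
t^(13) mod f = 2.
t^(2) mod f = t^2.
None equal 1, so t has full order 26; f is primitive.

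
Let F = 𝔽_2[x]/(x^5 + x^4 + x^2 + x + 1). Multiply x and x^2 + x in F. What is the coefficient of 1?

0

Multiply in 𝔽_2[x]: (x)·(x^2 + x) = x^3 + x^2.
Reduced: x^3 + x^2.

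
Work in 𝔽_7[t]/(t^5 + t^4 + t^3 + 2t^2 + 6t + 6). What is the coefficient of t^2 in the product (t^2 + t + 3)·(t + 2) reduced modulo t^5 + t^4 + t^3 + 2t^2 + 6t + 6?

Multiply in 𝔽_7[t]: (t^2 + t + 3)·(t + 2) = t^3 + 3t^2 + 5t + 6.
Reduced: t^3 + 3t^2 + 5t + 6.

3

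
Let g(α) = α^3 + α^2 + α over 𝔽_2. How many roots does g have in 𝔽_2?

Evaluate at each of the 2 elements of 𝔽_2:
g(0) = 0 → root; g(1) = 1.
Roots: {0}.

1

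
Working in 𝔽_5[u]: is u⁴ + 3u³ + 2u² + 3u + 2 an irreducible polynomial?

Write m(u) = u⁴ + 3u³ + 2u² + 3u + 2.
Check for roots in 𝔽_5: m(0) = 2; m(1) = 1; m(2) = 1; m(3) = 1; m(4) = 4.
No roots, so no linear factors.
Degree-2 irreducible divisors: test the 10 monic irreducibles of degree 2 over GF(5).
None of them divide m (all give nonzero remainder).
No irreducible factor of degree ≤ 2 exists, so m is irreducible over GF(5).

Yes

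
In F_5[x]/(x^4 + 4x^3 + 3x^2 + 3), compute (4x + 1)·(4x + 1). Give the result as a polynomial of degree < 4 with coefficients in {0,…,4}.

Multiply in F_5[x]: (4x + 1)·(4x + 1) = x^2 + 3x + 1.
Reduced: x^2 + 3x + 1.

x^2 + 3x + 1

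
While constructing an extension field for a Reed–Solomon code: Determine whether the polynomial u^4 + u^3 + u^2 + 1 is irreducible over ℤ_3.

Write m(u) = u^4 + u^3 + u^2 + 1.
Check for roots in ℤ_3: m(0) = 1; m(1) = 1; m(2) = 2.
No roots, so no linear factors.
Monic irreducibles of degree 2 over GF(3): u^2 + 1, u^2 + u + 2, u^2 + 2u + 2.
None of them divide m (all give nonzero remainder).
No irreducible factor of degree ≤ 2 exists, so m is irreducible over GF(3).

Yes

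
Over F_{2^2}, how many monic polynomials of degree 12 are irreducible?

1397740

x^(4^12) − x is the product of all monic irreducibles of degree dividing 12; Möbius inversion gives N = (1/12) Σ μ(12/d)·4^d.
Divisors of 12: 1, 2, 3, 4, 6, 12; μ(12/d) for each: 0, 1, 0, -1, -1, 1.
Σ = 4^2 − 4^4 − 4^6 + 4^12 = 16772880.
N = 16772880/12 = 1397740.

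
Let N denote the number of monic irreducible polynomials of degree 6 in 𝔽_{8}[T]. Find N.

By the necklace-counting formula, N_8(6) = (1/6) Σ_{d|6} μ(6/d)·8^d.
Divisors of 6: 1, 2, 3, 6; μ(6/d) for each: 1, -1, -1, 1.
Σ = 8^1 − 8^2 − 8^3 + 8^6 = 261576.
N = 261576/6 = 43596.

43596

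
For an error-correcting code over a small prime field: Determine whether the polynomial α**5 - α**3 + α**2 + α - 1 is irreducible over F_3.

Write P(α) = α**5 - α**3 + α**2 + α - 1.
Check for roots in F_3: P(0) = 2; P(1) = 1; P(2) = 2.
No roots, so no linear factors.
Monic irreducibles of degree 2 over GF(3): α**2 + 1, α**2 + α - 1, α**2 - α - 1.
None of them divide P (all give nonzero remainder).
No irreducible factor of degree ≤ 2 exists, so P is irreducible over GF(3).

Yes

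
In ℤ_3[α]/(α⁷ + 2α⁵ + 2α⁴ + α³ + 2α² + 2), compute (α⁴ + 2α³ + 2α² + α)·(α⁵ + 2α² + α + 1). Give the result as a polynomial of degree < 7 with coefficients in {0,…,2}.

2α^3 + α^2

Multiply in ℤ_3[α]: (α⁴ + 2α³ + 2α² + α)·(α⁵ + 2α² + α + 1) = α⁹ + 2α⁸ + 2α⁷ + 2α⁵ + α⁴ + α.
Reduce using α⁷ ≡ α⁵ + α⁴ + 2α³ + α² + 1 (mod α⁷ + 2α⁵ + 2α⁴ + α³ + 2α² + 2).
Reduced: 2α³ + α².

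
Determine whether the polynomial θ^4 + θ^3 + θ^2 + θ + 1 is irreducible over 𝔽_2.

Yes

Write f(θ) = θ^4 + θ^3 + θ^2 + θ + 1.
Check for roots in 𝔽_2: f(0) = 1; f(1) = 1.
No roots, so no linear factors.
Monic irreducibles of degree 2 over GF(2): θ^2 + θ + 1.
None of them divide f (all give nonzero remainder).
No irreducible factor of degree ≤ 2 exists, so f is irreducible over GF(2).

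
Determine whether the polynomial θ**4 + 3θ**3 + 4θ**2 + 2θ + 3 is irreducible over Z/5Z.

Yes

Write h(θ) = θ**4 + 3θ**3 + 4θ**2 + 2θ + 3.
Check for roots in Z/5Z: h(0) = 3; h(1) = 3; h(2) = 3; h(3) = 2; h(4) = 3.
No roots, so no linear factors.
Degree-2 irreducible divisors: test the 10 monic irreducibles of degree 2 over GF(5).
None of them divide h (all give nonzero remainder).
No irreducible factor of degree ≤ 2 exists, so h is irreducible over GF(5).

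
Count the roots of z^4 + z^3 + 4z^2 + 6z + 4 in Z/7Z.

1

Write h(z) = z^4 + z^3 + 4z^2 + 6z + 4.
Evaluate at each of the 7 elements of Z/7Z:
h(0) = 4; h(1) = 2; h(2) = 0 → root; h(3) = 5; h(4) = 6; h(5) = 2; h(6) = 2.
Roots: {2}.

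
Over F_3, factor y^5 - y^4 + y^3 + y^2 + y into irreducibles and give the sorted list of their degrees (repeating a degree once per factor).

1, 1, 1, 2

Write f(y) = y^5 - y^4 + y^3 + y^2 + y.
Roots in F_3: f(0) = 0 → root; f(1) = 0 → root; f(2) = 0 → root.
Linear factors from roots: (y), (y - 1), (y + 1).
Complete factorization: f(y) = (y)·(y + 1)·(y - 1)·(y^2 - y - 1).
Factor degrees with multiplicity: 1 + 1 + 1 + 2 = 5.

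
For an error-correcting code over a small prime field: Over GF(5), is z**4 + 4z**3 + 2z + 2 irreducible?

Yes

Write h(z) = z**4 + 4z**3 + 2z + 2.
Check for roots in GF(5): h(0) = 2; h(1) = 4; h(2) = 4; h(3) = 2; h(4) = 2.
No roots, so no linear factors.
Degree-2 irreducible divisors: test the 10 monic irreducibles of degree 2 over GF(5).
None of them divide h (all give nonzero remainder).
No irreducible factor of degree ≤ 2 exists, so h is irreducible over GF(5).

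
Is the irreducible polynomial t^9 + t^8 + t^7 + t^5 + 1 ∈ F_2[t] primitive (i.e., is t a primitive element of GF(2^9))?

No

Write f(t) = t^9 + t^8 + t^7 + t^5 + 1.
|GF(2^9)^×| = 2^9 − 1 = 511. Prime factorization: 511 = 7·73.
f is primitive ⇔ t has order 511 in GF(2)[t]/(f), i.e. t^(511/q) ≠ 1 for each prime q | 511.
t^(73) mod f = 1
t^(7) mod f = t^7.
Since t^(73) = 1, the order of t divides 73 < 511; not primitive.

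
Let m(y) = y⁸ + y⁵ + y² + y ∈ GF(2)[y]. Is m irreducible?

No

Check for roots in GF(2): m(0) = 0 → root; m(1) = 0 → root.
m(0) = 0, so (y) divides m(y); m is reducible.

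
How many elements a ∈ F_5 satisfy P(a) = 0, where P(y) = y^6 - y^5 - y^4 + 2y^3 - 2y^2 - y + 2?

Evaluate at each of the 5 elements of F_5:
P(0) = 2; P(1) = 0 → root; P(2) = 4; P(3) = 0 → root; P(4) = 0 → root.
Roots: {1, 3, 4}.

3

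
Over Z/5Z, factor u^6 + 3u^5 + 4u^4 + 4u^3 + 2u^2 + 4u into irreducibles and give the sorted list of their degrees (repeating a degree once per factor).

Write g(u) = u^6 + 3u^5 + 4u^4 + 4u^3 + 2u^2 + 4u.
Roots in Z/5Z: g(0) = 0 → root; g(1) = 3; g(2) = 2; g(3) = 0 → root; g(4) = 1.
Linear factors from roots: (u), (u + 2).
Complete factorization: g(u) = (u)·(u + 2)·(u^4 + u^3 + 2u^2 + 2).
Factor degrees with multiplicity: 1 + 1 + 4 = 6.

1, 1, 4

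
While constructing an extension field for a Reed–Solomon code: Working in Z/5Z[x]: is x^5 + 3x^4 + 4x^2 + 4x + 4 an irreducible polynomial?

Write g(x) = x^5 + 3x^4 + 4x^2 + 4x + 4.
Check for roots in Z/5Z: g(0) = 4; g(1) = 1; g(2) = 3; g(3) = 3; g(4) = 1.
No roots, so no linear factors.
Degree-2 irreducible divisors: test the 10 monic irreducibles of degree 2 over GF(5).
None of them divide g (all give nonzero remainder).
No irreducible factor of degree ≤ 2 exists, so g is irreducible over GF(5).

Yes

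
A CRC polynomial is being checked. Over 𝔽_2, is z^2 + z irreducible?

Write h(z) = z^2 + z.
Check for roots in 𝔽_2: h(0) = 0 → root; h(1) = 0 → root.
h(0) = 0, so (z) divides h(z); h is reducible.

No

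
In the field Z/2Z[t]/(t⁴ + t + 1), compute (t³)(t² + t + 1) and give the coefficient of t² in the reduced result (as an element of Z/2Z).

1

Multiply in Z/2Z[t]: (t³)·(t² + t + 1) = t⁵ + t⁴ + t³.
Reduce using t⁴ ≡ t + 1 (mod t⁴ + t + 1).
Reduced: t³ + t² + 1.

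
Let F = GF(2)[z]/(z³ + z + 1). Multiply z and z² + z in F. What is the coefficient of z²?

Multiply in GF(2)[z]: (z)·(z² + z) = z³ + z².
Reduce using z³ ≡ z + 1 (mod z³ + z + 1).
Reduced: z² + z + 1.

1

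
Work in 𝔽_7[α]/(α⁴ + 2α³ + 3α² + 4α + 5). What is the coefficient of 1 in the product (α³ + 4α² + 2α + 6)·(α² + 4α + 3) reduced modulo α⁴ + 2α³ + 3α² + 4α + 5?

2

Multiply in 𝔽_7[α]: (α³ + 4α² + 2α + 6)·(α² + 4α + 3) = α⁵ + α⁴ + 5α² + 2α + 4.
Reduce using α⁴ ≡ 5α³ + 4α² + 3α + 2 (mod α⁴ + 2α³ + 3α² + 4α + 5).
Reduced: 6α³ + 4α² + α + 2.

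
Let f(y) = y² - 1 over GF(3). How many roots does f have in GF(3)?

Evaluate at each of the 3 elements of GF(3):
f(0) = 2; f(1) = 0 → root; f(2) = 0 → root.
Roots: {1, 2}.

2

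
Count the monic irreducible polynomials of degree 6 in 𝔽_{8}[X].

x^(8^6) − x is the product of all monic irreducibles of degree dividing 6; Möbius inversion gives N = (1/6) Σ μ(6/d)·8^d.
Divisors of 6: 1, 2, 3, 6; μ(6/d) for each: 1, -1, -1, 1.
Σ = 8^1 − 8^2 − 8^3 + 8^6 = 261576.
N = 261576/6 = 43596.

43596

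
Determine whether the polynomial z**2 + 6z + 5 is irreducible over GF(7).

No

Write h(z) = z**2 + 6z + 5.
Check for roots in GF(7): h(0) = 5; h(1) = 5; h(2) = 0 → root; h(3) = 4; h(4) = 3; h(5) = 4; h(6) = 0 → root.
h(2) = 0, so (z − 2) divides h(z); h is reducible.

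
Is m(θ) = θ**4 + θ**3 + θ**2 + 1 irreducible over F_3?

Check for roots in F_3: m(0) = 1; m(1) = 1; m(2) = 2.
No roots, so no linear factors.
Monic irreducibles of degree 2 over GF(3): θ**2 + 1, θ**2 + θ + 2, θ**2 + 2θ + 2.
None of them divide m (all give nonzero remainder).
No irreducible factor of degree ≤ 2 exists, so m is irreducible over GF(3).

Yes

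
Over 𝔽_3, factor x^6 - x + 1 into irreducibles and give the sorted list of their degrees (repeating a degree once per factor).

Write h(x) = x^6 - x + 1.
Roots in 𝔽_3: h(0) = 1; h(1) = 1; h(2) = 0 → root.
Linear factors from roots: (x + 1).
Complete factorization: h(x) = (x + 1)·(x^2 + x - 1)·(x^3 + x^2 + x - 1).
Factor degrees with multiplicity: 1 + 2 + 3 = 6.

1, 2, 3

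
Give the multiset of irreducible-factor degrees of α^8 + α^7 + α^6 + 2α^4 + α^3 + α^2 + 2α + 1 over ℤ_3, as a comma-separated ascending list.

Write f(α) = α^8 + α^7 + α^6 + 2α^4 + α^3 + α^2 + 2α + 1.
Roots in ℤ_3: f(0) = 1; f(1) = 1; f(2) = 2.
Complete factorization: f(α) = (α^8 + α^7 + α^6 + 2α^4 + α^3 + α^2 + 2α + 1).
Factor degrees with multiplicity: 8 = 8.

8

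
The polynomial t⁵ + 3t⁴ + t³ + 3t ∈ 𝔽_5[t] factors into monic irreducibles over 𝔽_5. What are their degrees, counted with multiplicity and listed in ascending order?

1, 2, 2

Write f(t) = t⁵ + 3t⁴ + t³ + 3t.
Roots in 𝔽_5: f(0) = 0 → root; f(1) = 3; f(2) = 4; f(3) = 2; f(4) = 3.
Linear factors from roots: (t).
Complete factorization: f(t) = (t)·(t² + t + 1)·(t² + 2t + 3).
Factor degrees with multiplicity: 1 + 2 + 2 = 5.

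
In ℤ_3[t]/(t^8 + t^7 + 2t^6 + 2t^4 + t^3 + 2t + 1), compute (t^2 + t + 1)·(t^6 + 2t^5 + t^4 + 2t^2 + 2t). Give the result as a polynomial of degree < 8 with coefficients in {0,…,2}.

2t^7 + 2t^6 + t^4 + t^2 + 2

Multiply in ℤ_3[t]: (t^2 + t + 1)·(t^6 + 2t^5 + t^4 + 2t^2 + 2t) = t^8 + t^6 + t^3 + t^2 + 2t.
Reduce using t^8 ≡ 2t^7 + t^6 + t^4 + 2t^3 + t + 2 (mod t^8 + t^7 + 2t^6 + 2t^4 + t^3 + 2t + 1).
Reduced: 2t^7 + 2t^6 + t^4 + t^2 + 2.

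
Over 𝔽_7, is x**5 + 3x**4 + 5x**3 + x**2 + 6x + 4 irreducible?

No

Write g(x) = x**5 + 3x**4 + 5x**3 + x**2 + 6x + 4.
Check for roots in 𝔽_7: g(0) = 4; g(1) = 6; g(2) = 0 → root; g(3) = 1; g(4) = 0 → root; g(5) = 0 → root; g(6) = 3.
g(2) = 0, so (x − 2) divides g(x); g is reducible.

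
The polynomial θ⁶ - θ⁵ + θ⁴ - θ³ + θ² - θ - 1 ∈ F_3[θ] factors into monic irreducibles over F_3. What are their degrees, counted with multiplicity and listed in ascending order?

Write g(θ) = θ⁶ - θ⁵ + θ⁴ - θ³ + θ² - θ - 1.
Roots in F_3: g(0) = 2; g(1) = 2; g(2) = 2.
Complete factorization: g(θ) = (θ⁶ - θ⁵ + θ⁴ - θ³ + θ² - θ - 1).
Factor degrees with multiplicity: 6 = 6.

6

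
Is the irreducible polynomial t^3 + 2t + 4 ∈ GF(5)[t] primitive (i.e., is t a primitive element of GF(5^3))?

No

Write f(t) = t^3 + 2t + 4.
|GF(5^3)^×| = 5^3 − 1 = 124. Prime factorization: 124 = 2^2·31.
f is primitive ⇔ t has order 124 in GF(5)[t]/(f), i.e. t^(124/q) ≠ 1 for each prime q | 124.
t^(62) mod f = 1
t^(4) mod f = 3t^2 + t.
Since t^(62) = 1, the order of t divides 62 < 124; not primitive.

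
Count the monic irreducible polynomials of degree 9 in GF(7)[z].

4483696

x^(7^9) − x is the product of all monic irreducibles of degree dividing 9; Möbius inversion gives N = (1/9) Σ μ(9/d)·7^d.
Divisors of 9: 1, 3, 9; μ(9/d) for each: 0, -1, 1.
Σ = − 7^3 + 7^9 = 40353264.
N = 40353264/9 = 4483696.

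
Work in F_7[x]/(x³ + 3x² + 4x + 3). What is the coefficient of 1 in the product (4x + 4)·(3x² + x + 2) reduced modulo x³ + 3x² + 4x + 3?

0

Multiply in F_7[x]: (4x + 4)·(3x² + x + 2) = 5x³ + 2x² + 5x + 1.
Reduce using x³ ≡ 4x² + 3x + 4 (mod x³ + 3x² + 4x + 3).
Reduced: x² + 6x.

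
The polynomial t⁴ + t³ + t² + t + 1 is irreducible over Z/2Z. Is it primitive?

Write f(t) = t⁴ + t³ + t² + t + 1.
|GF(2^4)^×| = 2^4 − 1 = 15. Prime factorization: 15 = 3·5.
f is primitive ⇔ t has order 15 in GF(2)[t]/(f), i.e. t^(15/q) ≠ 1 for each prime q | 15.
t^(5) mod f = 1
t^(3) mod f = t³.
Since t^(5) = 1, the order of t divides 5 < 15; not primitive.

No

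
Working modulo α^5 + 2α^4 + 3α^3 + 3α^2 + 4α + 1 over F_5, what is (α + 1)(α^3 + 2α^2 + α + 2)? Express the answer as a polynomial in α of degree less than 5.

Multiply in F_5[α]: (α + 1)·(α^3 + 2α^2 + α + 2) = α^4 + 3α^3 + 3α^2 + 3α + 2.
Reduced: α^4 + 3α^3 + 3α^2 + 3α + 2.

α^4 + 3α^3 + 3α^2 + 3α + 2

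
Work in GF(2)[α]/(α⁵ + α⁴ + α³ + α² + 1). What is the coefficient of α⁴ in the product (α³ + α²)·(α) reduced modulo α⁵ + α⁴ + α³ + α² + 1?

1

Multiply in GF(2)[α]: (α³ + α²)·(α) = α⁴ + α³.
Reduced: α⁴ + α³.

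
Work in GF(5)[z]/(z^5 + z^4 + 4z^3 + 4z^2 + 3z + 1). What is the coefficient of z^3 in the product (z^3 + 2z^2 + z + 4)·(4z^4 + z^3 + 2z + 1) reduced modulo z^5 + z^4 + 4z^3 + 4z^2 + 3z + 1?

2

Multiply in GF(5)[z]: (z^3 + 2z^2 + z + 4)·(4z^4 + z^3 + 2z + 1) = 4z^7 + 4z^6 + z^5 + 4z^4 + 4z^3 + 4z^2 + 4z + 4.
Reduce using z^5 ≡ 4z^4 + z^3 + z^2 + 2z + 4 (mod z^5 + z^4 + 4z^3 + 4z^2 + 3z + 1).
Reduced: 3z^4 + 2z^3 + 4z + 4.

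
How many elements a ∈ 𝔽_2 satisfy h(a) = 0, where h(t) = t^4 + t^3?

Evaluate at each of the 2 elements of 𝔽_2:
h(0) = 0 → root; h(1) = 0 → root.
Roots: {0, 1}.

2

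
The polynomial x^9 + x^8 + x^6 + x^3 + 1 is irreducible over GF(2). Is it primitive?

No

Write f(x) = x^9 + x^8 + x^6 + x^3 + 1.
|GF(2^9)^×| = 2^9 − 1 = 511. Prime factorization: 511 = 7·73.
f is primitive ⇔ x has order 511 in GF(2)[x]/(f), i.e. x^(511/q) ≠ 1 for each prime q | 511.
x^(73) mod f = 1
x^(7) mod f = x^7.
Since x^(73) = 1, the order of x divides 73 < 511; not primitive.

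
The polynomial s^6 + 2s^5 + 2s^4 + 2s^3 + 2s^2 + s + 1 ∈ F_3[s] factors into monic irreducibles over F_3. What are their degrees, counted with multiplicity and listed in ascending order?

Write g(s) = s^6 + 2s^5 + 2s^4 + 2s^3 + 2s^2 + s + 1.
Roots in F_3: g(0) = 1; g(1) = 2; g(2) = 1.
Complete factorization: g(s) = (s^6 + 2s^5 + 2s^4 + 2s^3 + 2s^2 + s + 1).
Factor degrees with multiplicity: 6 = 6.

6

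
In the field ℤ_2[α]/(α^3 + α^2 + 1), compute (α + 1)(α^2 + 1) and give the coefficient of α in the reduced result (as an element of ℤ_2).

1

Multiply in ℤ_2[α]: (α + 1)·(α^2 + 1) = α^3 + α^2 + α + 1.
Reduce using α^3 ≡ α^2 + 1 (mod α^3 + α^2 + 1).
Reduced: α.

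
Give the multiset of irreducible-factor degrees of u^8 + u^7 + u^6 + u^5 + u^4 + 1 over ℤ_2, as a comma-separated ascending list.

Write f(u) = u^8 + u^7 + u^6 + u^5 + u^4 + 1.
Roots in ℤ_2: f(0) = 1; f(1) = 0 → root.
Linear factors from roots: (u + 1).
Complete factorization: f(u) = (u + 1)^3·(u^2 + u + 1)·(u^3 + u^2 + 1).
Factor degrees with multiplicity: 1 + 1 + 1 + 2 + 3 = 8.

1, 1, 1, 2, 3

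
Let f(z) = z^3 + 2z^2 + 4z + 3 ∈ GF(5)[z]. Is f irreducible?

No

Check for roots in GF(5): f(0) = 3; f(1) = 0 → root; f(2) = 2; f(3) = 0 → root; f(4) = 0 → root.
f(1) = 0, so (z − 1) divides f(z); f is reducible.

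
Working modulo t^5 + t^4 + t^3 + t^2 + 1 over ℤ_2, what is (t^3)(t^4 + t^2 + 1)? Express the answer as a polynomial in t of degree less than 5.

Multiply in ℤ_2[t]: (t^3)·(t^4 + t^2 + 1) = t^7 + t^5 + t^3.
Reduce using t^5 ≡ t^4 + t^3 + t^2 + 1 (mod t^5 + t^4 + t^3 + t^2 + 1).
Reduced: t^4 + t^3 + t + 1.

t^4 + t^3 + t + 1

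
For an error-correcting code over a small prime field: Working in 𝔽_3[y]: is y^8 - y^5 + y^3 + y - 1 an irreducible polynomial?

Write m(y) = y^8 - y^5 + y^3 + y - 1.
Check for roots in 𝔽_3: m(0) = 2; m(1) = 1; m(2) = 2.
No roots, so no linear factors.
Monic irreducibles of degree 2 over GF(3): y^2 + 1, y^2 + y - 1, y^2 - y - 1.
None of them divide m (all give nonzero remainder).
Degree-3 irreducible divisors: test the 8 monic irreducibles of degree 3 over GF(3).
None of them divide m (all give nonzero remainder).
Degree-4 irreducible divisors: test the 18 monic irreducibles of degree 4 over GF(3).
None of them divide m (all give nonzero remainder).
No irreducible factor of degree ≤ 4 exists, so m is irreducible over GF(3).

Yes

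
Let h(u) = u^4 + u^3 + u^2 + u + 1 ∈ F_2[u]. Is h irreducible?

Yes

Check for roots in F_2: h(0) = 1; h(1) = 1.
No roots, so no linear factors.
Monic irreducibles of degree 2 over GF(2): u^2 + u + 1.
None of them divide h (all give nonzero remainder).
No irreducible factor of degree ≤ 2 exists, so h is irreducible over GF(2).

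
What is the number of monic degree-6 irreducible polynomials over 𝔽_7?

19544

The number of monic irreducibles of degree 6 over GF(7) is (1/6)·Σ_{d∣6} μ(6/d) 7^d.
Divisors of 6: 1, 2, 3, 6; μ(6/d) for each: 1, -1, -1, 1.
Σ = 7^1 − 7^2 − 7^3 + 7^6 = 117264.
N = 117264/6 = 19544.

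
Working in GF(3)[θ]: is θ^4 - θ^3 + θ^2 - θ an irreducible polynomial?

Write f(θ) = θ^4 - θ^3 + θ^2 - θ.
Check for roots in GF(3): f(0) = 0 → root; f(1) = 0 → root; f(2) = 1.
f(0) = 0, so (θ) divides f(θ); f is reducible.

No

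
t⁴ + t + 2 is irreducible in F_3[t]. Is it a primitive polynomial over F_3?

Write f(t) = t⁴ + t + 2.
|GF(3^4)^×| = 3^4 − 1 = 80. Prime factorization: 80 = 2^4·5.
f is primitive ⇔ t has order 80 in GF(3)[t]/(f), i.e. t^(80/q) ≠ 1 for each prime q | 80.
t^(40) mod f = 2.
t^(16) mod f = 2t³ + t + 2.
None equal 1, so t has full order 80; f is primitive.

Yes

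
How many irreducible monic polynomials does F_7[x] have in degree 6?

The number of monic irreducibles of degree 6 over GF(7) is (1/6)·Σ_{d∣6} μ(6/d) 7^d.
Divisors of 6: 1, 2, 3, 6; μ(6/d) for each: 1, -1, -1, 1.
Σ = 7^1 − 7^2 − 7^3 + 7^6 = 117264.
N = 117264/6 = 19544.

19544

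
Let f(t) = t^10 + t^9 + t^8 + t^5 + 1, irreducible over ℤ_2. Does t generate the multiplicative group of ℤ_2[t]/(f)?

Yes

|GF(2^10)^×| = 2^10 − 1 = 1023. Prime factorization: 1023 = 3·11·31.
f is primitive ⇔ t has order 1023 in GF(2)[t]/(f), i.e. t^(1023/q) ≠ 1 for each prime q | 1023.
t^(341) mod f = t^9 + t^8 + t^7 + t^5 + t^3.
t^(93) mod f = t^9 + t^8 + t^4 + t^3 + t^2 + t + 1.
t^(33) mod f = t^9 + t^8 + t^6 + t^5 + t^4 + t^3 + t^2 + 1.
None equal 1, so t has full order 1023; f is primitive.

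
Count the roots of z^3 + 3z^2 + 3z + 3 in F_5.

Write g(z) = z^3 + 3z^2 + 3z + 3.
Evaluate at each of the 5 elements of F_5:
g(0) = 3; g(1) = 0 → root; g(2) = 4; g(3) = 1; g(4) = 2.
Roots: {1}.

1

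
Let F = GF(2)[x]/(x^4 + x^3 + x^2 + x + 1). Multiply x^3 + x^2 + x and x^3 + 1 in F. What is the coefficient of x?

Multiply in GF(2)[x]: (x^3 + x^2 + x)·(x^3 + 1) = x^6 + x^5 + x^4 + x^3 + x^2 + x.
Reduce using x^4 ≡ x^3 + x^2 + x + 1 (mod x^4 + x^3 + x^2 + x + 1).
Reduced: x.

1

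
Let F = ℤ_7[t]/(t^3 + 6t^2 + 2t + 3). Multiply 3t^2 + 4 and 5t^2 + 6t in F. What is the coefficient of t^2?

2

Multiply in ℤ_7[t]: (3t^2 + 4)·(5t^2 + 6t) = t^4 + 4t^3 + 6t^2 + 3t.
Reduce using t^3 ≡ t^2 + 5t + 4 (mod t^3 + 6t^2 + 2t + 3).
Reduced: 2t^2 + 4t + 6.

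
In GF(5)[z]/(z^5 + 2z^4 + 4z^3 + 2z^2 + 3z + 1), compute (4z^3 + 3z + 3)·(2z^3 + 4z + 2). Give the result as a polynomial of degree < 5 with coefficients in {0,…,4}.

2z^4 + 2z^3 + 3z + 2

Multiply in GF(5)[z]: (4z^3 + 3z + 3)·(2z^3 + 4z + 2) = 3z^6 + 2z^4 + 4z^3 + 2z^2 + 3z + 1.
Reduce using z^5 ≡ 3z^4 + z^3 + 3z^2 + 2z + 4 (mod z^5 + 2z^4 + 4z^3 + 2z^2 + 3z + 1).
Reduced: 2z^4 + 2z^3 + 3z + 2.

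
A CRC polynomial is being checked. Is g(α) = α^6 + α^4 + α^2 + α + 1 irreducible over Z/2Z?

Yes

Check for roots in Z/2Z: g(0) = 1; g(1) = 1.
No roots, so no linear factors.
Monic irreducibles of degree 2 over GF(2): α^2 + α + 1.
None of them divide g (all give nonzero remainder).
Monic irreducibles of degree 3 over GF(2): α^3 + α + 1, α^3 + α^2 + 1.
None of them divide g (all give nonzero remainder).
No irreducible factor of degree ≤ 3 exists, so g is irreducible over GF(2).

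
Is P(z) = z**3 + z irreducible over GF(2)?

Check for roots in GF(2): P(0) = 0 → root; P(1) = 0 → root.
P(0) = 0, so (z) divides P(z); P is reducible.

No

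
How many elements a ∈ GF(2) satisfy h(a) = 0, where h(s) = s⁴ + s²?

Evaluate at each of the 2 elements of GF(2):
h(0) = 0 → root; h(1) = 0 → root.
Roots: {0, 1}.

2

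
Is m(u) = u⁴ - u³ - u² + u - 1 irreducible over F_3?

Check for roots in F_3: m(0) = 2; m(1) = 2; m(2) = 2.
No roots, so no linear factors.
Monic irreducibles of degree 2 over GF(3): u² + 1, u² + u - 1, u² - u - 1.
None of them divide m (all give nonzero remainder).
No irreducible factor of degree ≤ 2 exists, so m is irreducible over GF(3).

Yes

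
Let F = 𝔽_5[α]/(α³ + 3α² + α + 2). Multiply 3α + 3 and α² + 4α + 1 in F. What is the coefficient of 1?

2

Multiply in 𝔽_5[α]: (3α + 3)·(α² + 4α + 1) = 3α³ + 3.
Reduce using α³ ≡ 2α² + 4α + 3 (mod α³ + 3α² + α + 2).
Reduced: α² + 2α + 2.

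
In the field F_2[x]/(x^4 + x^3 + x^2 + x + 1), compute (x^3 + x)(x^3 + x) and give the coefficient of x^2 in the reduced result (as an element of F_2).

Multiply in F_2[x]: (x^3 + x)·(x^3 + x) = x^6 + x^2.
Reduce using x^4 ≡ x^3 + x^2 + x + 1 (mod x^4 + x^3 + x^2 + x + 1).
Reduced: x^2 + x.

1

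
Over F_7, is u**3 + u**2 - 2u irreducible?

No

Write P(u) = u**3 + u**2 - 2u.
Check for roots in F_7: P(0) = 0 → root; P(1) = 0 → root; P(2) = 1; P(3) = 2; P(4) = 2; P(5) = 0 → root; P(6) = 2.
P(0) = 0, so (u) divides P(u); P is reducible.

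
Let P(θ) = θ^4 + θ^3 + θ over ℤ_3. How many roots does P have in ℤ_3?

Evaluate at each of the 3 elements of ℤ_3:
P(0) = 0 → root; P(1) = 0 → root; P(2) = 2.
Roots: {0, 1}.

2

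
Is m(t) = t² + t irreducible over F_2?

Check for roots in F_2: m(0) = 0 → root; m(1) = 0 → root.
m(0) = 0, so (t) divides m(t); m is reducible.

No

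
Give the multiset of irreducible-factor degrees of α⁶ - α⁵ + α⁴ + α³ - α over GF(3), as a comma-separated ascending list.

Write h(α) = α⁶ - α⁵ + α⁴ + α³ - α.
Roots in GF(3): h(0) = 0 → root; h(1) = 1; h(2) = 0 → root.
Linear factors from roots: (α), (α + 1).
Complete factorization: h(α) = (α)·(α + 1)·(α² + 1)·(α² + α - 1).
Factor degrees with multiplicity: 1 + 1 + 2 + 2 = 6.

1, 1, 2, 2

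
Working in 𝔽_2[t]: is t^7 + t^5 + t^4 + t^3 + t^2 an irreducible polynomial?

Write m(t) = t^7 + t^5 + t^4 + t^3 + t^2.
Check for roots in 𝔽_2: m(0) = 0 → root; m(1) = 1.
m(0) = 0, so (t) divides m(t); m is reducible.

No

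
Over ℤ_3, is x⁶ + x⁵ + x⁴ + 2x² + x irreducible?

Write g(x) = x⁶ + x⁵ + x⁴ + 2x² + x.
Check for roots in ℤ_3: g(0) = 0 → root; g(1) = 0 → root; g(2) = 2.
g(0) = 0, so (x) divides g(x); g is reducible.

No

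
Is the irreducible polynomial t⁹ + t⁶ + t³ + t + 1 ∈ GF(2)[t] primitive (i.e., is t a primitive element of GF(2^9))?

Write f(t) = t⁹ + t⁶ + t³ + t + 1.
|GF(2^9)^×| = 2^9 − 1 = 511. Prime factorization: 511 = 7·73.
f is primitive ⇔ t has order 511 in GF(2)[t]/(f), i.e. t^(511/q) ≠ 1 for each prime q | 511.
t^(73) mod f = 1
t^(7) mod f = t⁷.
Since t^(73) = 1, the order of t divides 73 < 511; not primitive.

No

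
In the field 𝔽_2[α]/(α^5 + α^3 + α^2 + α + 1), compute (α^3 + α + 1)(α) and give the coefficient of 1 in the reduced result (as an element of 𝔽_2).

0

Multiply in 𝔽_2[α]: (α^3 + α + 1)·(α) = α^4 + α^2 + α.
Reduced: α^4 + α^2 + α.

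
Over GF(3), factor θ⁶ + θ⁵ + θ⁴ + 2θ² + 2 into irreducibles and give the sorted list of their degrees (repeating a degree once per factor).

6

Write f(θ) = θ⁶ + θ⁵ + θ⁴ + 2θ² + 2.
Roots in GF(3): f(0) = 2; f(1) = 1; f(2) = 2.
Complete factorization: f(θ) = (θ⁶ + θ⁵ + θ⁴ + 2θ² + 2).
Factor degrees with multiplicity: 6 = 6.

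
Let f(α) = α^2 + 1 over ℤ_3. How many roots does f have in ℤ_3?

Evaluate at each of the 3 elements of ℤ_3:
f(0) = 1; f(1) = 2; f(2) = 2.
No element is a root.

0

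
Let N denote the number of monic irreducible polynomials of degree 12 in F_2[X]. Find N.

335

Gauss's count: N_{2}(12) = (1/12) Σ_{d|12} μ(12/d)·2^d.
Divisors of 12: 1, 2, 3, 4, 6, 12; μ(12/d) for each: 0, 1, 0, -1, -1, 1.
Σ = 2^2 − 2^4 − 2^6 + 2^12 = 4020.
N = 4020/12 = 335.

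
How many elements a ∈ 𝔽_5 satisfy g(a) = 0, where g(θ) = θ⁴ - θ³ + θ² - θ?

Evaluate at each of the 5 elements of 𝔽_5:
g(0) = 0 → root; g(1) = 0 → root; g(2) = 0 → root; g(3) = 0 → root; g(4) = 4.
Roots: {0, 1, 2, 3}.

4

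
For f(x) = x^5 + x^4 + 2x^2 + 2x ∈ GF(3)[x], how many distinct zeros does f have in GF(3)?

3

Evaluate at each of the 3 elements of GF(3):
f(0) = 0 → root; f(1) = 0 → root; f(2) = 0 → root.
Roots: {0, 1, 2}.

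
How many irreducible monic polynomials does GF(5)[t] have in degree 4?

By the necklace-counting formula, N_5(4) = (1/4) Σ_{d|4} μ(4/d)·5^d.
Divisors of 4: 1, 2, 4; μ(4/d) for each: 0, -1, 1.
Σ = − 5^2 + 5^4 = 600.
N = 600/4 = 150.

150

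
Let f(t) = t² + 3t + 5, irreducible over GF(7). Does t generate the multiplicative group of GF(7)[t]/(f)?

Yes

|GF(7^2)^×| = 7^2 − 1 = 48. Prime factorization: 48 = 2^4·3.
f is primitive ⇔ t has order 48 in GF(7)[t]/(f), i.e. t^(48/q) ≠ 1 for each prime q | 48.
t^(24) mod f = 6.
t^(16) mod f = 4.
None equal 1, so t has full order 48; f is primitive.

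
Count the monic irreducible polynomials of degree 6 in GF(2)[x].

x^(2^6) − x is the product of all monic irreducibles of degree dividing 6; Möbius inversion gives N = (1/6) Σ μ(6/d)·2^d.
Divisors of 6: 1, 2, 3, 6; μ(6/d) for each: 1, -1, -1, 1.
Σ = 2^1 − 2^2 − 2^3 + 2^6 = 54.
N = 54/6 = 9.

9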